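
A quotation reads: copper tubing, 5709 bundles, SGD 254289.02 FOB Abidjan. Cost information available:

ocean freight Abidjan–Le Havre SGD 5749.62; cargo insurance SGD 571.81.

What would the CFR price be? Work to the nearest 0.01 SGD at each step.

CFR price: SGD 260038.64

Not relevant to the conversion: insurance — on the buyer under both terms; not part of either seller's price.
From FOB to CFR, the seller additionally bears: freight.
CFR price = 254289.02 + 5749.62 = 260038.64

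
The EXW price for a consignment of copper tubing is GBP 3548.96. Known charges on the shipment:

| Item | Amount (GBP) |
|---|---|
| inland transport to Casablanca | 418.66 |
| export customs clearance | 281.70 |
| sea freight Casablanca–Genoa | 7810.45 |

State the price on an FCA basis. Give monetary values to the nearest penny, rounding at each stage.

Not relevant to the conversion: freight — on the buyer under both terms; not part of either seller's price.
From EXW to FCA, the seller additionally bears: inland to port, export clearance.
FCA price = 3548.96 + 418.66 + 281.70 = 4249.32

FCA price: GBP 4249.32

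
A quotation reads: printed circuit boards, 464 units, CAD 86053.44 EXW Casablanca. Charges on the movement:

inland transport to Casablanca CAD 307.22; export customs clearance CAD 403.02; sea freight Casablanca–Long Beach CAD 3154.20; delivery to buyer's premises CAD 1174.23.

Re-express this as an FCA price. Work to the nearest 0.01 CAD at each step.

FCA price: CAD 86763.68

Not relevant to the conversion: delivery, freight — on the buyer under both terms; not part of either seller's price.
From EXW to FCA, the seller additionally bears: inland to port, export clearance.
FCA price = 86053.44 + 307.22 + 403.02 = 86763.68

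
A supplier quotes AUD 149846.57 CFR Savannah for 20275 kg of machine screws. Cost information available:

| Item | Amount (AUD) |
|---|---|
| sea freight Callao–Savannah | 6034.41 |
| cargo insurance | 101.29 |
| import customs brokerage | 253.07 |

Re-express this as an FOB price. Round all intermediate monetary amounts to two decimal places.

Not relevant to the conversion: brokerage, insurance — on the buyer under both terms; not part of either seller's price.
From CFR to FOB, the seller no longer bears: freight.
FOB price = 149846.57 − 6034.41 = 143812.16

FOB price: AUD 143812.16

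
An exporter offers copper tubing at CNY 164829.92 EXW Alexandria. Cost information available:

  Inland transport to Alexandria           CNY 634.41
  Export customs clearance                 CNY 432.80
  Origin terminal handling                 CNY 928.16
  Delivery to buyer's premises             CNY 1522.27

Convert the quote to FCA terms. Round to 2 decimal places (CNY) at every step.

FCA price: CNY 165897.13

Not relevant to the conversion: delivery, origin terminal — on the buyer under both terms; not part of either seller's price.
From EXW to FCA, the seller additionally bears: inland to port, export clearance.
FCA price = 164829.92 + 634.41 + 432.80 = 165897.13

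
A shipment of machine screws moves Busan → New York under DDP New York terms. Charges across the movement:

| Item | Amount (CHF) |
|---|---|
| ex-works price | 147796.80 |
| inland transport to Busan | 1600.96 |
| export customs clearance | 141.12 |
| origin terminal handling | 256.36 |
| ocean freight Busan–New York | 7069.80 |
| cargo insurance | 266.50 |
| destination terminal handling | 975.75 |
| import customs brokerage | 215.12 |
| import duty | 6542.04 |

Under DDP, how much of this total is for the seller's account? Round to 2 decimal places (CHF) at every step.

DDP: the seller bears all costs including import duty.
Seller's account: goods 147796.80 + inland to port 1600.96 + export clearance 141.12 + origin terminal 256.36 + freight 7069.80 + insurance 266.50 + destination terminal 975.75 + brokerage 215.12 + duty 6542.04 = 164864.45
Buyer's account: 0.00

Seller's account: CHF 164864.45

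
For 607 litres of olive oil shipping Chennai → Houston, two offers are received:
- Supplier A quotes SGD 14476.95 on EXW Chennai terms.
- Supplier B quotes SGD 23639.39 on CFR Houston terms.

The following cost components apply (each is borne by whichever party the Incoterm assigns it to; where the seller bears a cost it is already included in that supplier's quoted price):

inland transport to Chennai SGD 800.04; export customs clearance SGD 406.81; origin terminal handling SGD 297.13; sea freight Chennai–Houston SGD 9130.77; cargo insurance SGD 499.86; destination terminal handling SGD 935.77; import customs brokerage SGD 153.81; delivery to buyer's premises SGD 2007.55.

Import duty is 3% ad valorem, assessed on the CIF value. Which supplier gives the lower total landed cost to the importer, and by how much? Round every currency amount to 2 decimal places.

Supplier B is cheaper by SGD 1516.48

Supplier A (EXW):
CIF value = EXW price + inland to port + export clearance + origin terminal + freight + insurance = 14476.95 + 800.04 + 406.81 + 297.13 + 9130.77 + 499.86 = 25611.56
Import duty = 25611.56 × 3% = 768.35
Buyer bears (A): 800.04 + 406.81 + 297.13 + 9130.77 + 499.86 + 935.77 + 153.81 + 2007.55 = 14231.74
Landed cost (A) = invoice 14476.95 + 14231.74 + duty 768.35 = 29477.04
Supplier B (CFR):
CIF value = CFR price + insurance = 23639.39 + 499.86 = 24139.25
Import duty = 24139.25 × 3% = 724.18
Buyer bears (B): 499.86 + 935.77 + 153.81 + 2007.55 = 3596.99
Landed cost (B) = invoice 23639.39 + 3596.99 + duty 724.18 = 27960.56
Difference = |29477.04 − 27960.56| = 1516.48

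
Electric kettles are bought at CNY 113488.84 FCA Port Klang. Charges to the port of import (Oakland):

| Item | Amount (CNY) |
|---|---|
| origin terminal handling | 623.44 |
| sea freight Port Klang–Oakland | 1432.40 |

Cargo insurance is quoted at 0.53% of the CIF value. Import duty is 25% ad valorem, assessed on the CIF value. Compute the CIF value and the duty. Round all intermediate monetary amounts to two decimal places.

CIF value: CNY 116160.33; import duty: CNY 29040.08

Let C be the CIF value. C = FCA price + pre-shipment costs + freight + 0.53% × C
C − 0.53% × C = 113488.84 + 623.44 + 1432.40
0.9947 × C = 115544.68
C = 115544.68 / 0.9947 = 116160.33
Insurance premium = 0.53% × 116160.33 = 615.65
Import duty = 116160.33 × 25% = 29040.08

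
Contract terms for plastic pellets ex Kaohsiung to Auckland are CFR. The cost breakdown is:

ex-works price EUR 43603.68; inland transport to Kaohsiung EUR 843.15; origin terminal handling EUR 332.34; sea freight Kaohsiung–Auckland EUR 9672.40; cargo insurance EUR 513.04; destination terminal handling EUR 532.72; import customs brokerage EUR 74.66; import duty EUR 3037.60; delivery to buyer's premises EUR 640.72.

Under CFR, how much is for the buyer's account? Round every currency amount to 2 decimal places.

CFR: the seller pays costs through ocean freight to the destination port, but not insurance.
Seller's account: goods 43603.68 + inland to port 843.15 + origin terminal 332.34 + freight 9672.40 = 54451.57
Buyer's account: insurance 513.04 + destination terminal 532.72 + brokerage 74.66 + duty 3037.60 + delivery 640.72 = 4798.74

Buyer's account: EUR 4798.74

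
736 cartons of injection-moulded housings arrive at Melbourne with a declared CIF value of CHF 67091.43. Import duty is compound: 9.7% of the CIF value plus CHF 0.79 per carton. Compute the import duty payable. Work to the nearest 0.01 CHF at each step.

Import duty: CHF 7089.31

Ad valorem component: 67091.43 × 9.7% = 6507.87
Specific component: 736 × 0.79 = 581.44
Import duty = 6507.87 + 581.44 = 7089.31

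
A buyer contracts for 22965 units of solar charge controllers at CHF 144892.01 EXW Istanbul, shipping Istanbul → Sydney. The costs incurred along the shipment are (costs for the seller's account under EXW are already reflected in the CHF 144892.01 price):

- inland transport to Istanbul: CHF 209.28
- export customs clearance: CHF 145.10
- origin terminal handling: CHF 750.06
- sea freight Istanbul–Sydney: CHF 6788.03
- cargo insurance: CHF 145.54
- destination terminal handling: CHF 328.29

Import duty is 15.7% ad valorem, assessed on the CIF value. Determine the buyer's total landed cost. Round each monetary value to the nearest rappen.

Total landed cost: CHF 177268.32

EXW: the seller makes goods available at their premises; the buyer bears all onward costs.
CIF value = EXW price + inland to port + export clearance + origin terminal + freight + insurance = 144892.01 + 209.28 + 145.10 + 750.06 + 6788.03 + 145.54 = 152930.02
Import duty = 152930.02 × 15.7% = 24010.01
Buyer bears: inland to port 209.28 + export clearance 145.10 + origin terminal 750.06 + freight 6788.03 + insurance 145.54 + destination terminal 328.29 + duty 24010.01 = 32376.31
Landed cost = invoice 144892.01 + 32376.31 = 177268.32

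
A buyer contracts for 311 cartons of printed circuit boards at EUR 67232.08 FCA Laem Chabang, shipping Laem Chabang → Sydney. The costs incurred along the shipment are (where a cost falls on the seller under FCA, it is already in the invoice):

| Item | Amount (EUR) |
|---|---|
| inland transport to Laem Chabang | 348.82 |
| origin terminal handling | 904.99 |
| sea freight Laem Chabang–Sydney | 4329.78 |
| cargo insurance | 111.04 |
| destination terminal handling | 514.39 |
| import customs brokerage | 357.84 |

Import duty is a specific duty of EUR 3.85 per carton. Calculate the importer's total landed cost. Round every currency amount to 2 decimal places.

Total landed cost: EUR 74647.47

FCA: the seller delivers export-cleared goods to the carrier; the buyer bears costs from that point.
Already in the invoice (seller's account under FCA): inland to port — exclude.
CIF value = FCA price + origin terminal + freight + insurance = 67232.08 + 904.99 + 4329.78 + 111.04 = 72577.89
Import duty = 311 × 3.85 = 1197.35
Buyer bears: origin terminal 904.99 + freight 4329.78 + insurance 111.04 + destination terminal 514.39 + brokerage 357.84 + duty 1197.35 = 7415.39
Landed cost = invoice 67232.08 + 7415.39 = 74647.47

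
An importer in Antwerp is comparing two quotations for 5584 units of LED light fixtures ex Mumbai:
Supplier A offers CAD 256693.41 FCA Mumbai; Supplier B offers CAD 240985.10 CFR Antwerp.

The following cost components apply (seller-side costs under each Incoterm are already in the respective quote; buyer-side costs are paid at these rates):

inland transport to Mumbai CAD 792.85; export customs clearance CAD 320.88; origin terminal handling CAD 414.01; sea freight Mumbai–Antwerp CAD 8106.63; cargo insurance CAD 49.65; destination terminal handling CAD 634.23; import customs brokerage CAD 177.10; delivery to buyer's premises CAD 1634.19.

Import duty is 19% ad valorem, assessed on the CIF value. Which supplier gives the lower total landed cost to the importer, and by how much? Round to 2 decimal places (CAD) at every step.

Supplier A (FCA):
CIF value = FCA price + origin terminal + freight + insurance = 256693.41 + 414.01 + 8106.63 + 49.65 = 265263.70
Import duty = 265263.70 × 19% = 50400.10
Buyer bears (A): 414.01 + 8106.63 + 49.65 + 634.23 + 177.10 + 1634.19 = 11015.81
Landed cost (A) = invoice 256693.41 + 11015.81 + duty 50400.10 = 318109.32
Supplier B (CFR):
CIF value = CFR price + insurance = 240985.10 + 49.65 = 241034.75
Import duty = 241034.75 × 19% = 45796.60
Buyer bears (B): 49.65 + 634.23 + 177.10 + 1634.19 = 2495.17
Landed cost (B) = invoice 240985.10 + 2495.17 + duty 45796.60 = 289276.87
Difference = |318109.32 − 289276.87| = 28832.45

Supplier B is cheaper by CAD 28832.45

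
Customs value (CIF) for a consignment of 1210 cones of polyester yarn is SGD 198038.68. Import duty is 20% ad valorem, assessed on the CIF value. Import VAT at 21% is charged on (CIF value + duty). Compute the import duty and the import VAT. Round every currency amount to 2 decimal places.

Import duty = 198038.68 × 20% = 39607.74
VAT base = CIF + duty = 198038.68 + 39607.74 = 237646.42
Import VAT = 237646.42 × 21% = 49905.75

Import duty: SGD 39607.74; import VAT: SGD 49905.75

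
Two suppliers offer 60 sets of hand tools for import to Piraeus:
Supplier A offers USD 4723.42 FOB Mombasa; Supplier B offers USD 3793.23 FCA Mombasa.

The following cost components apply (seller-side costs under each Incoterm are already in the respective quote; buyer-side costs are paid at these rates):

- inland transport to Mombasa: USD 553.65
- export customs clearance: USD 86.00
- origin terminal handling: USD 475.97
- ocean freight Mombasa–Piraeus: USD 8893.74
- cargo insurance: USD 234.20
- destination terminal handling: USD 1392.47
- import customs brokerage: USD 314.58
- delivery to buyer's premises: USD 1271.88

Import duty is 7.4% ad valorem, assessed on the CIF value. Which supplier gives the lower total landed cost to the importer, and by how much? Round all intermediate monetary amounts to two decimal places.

Supplier B is cheaper by USD 487.83

Supplier A (FOB):
CIF value = FOB price + freight + insurance = 4723.42 + 8893.74 + 234.20 = 13851.36
Import duty = 13851.36 × 7.4% = 1025.00
Buyer bears (A): 8893.74 + 234.20 + 1392.47 + 314.58 + 1271.88 = 12106.87
Landed cost (A) = invoice 4723.42 + 12106.87 + duty 1025.00 = 17855.29
Supplier B (FCA):
CIF value = FCA price + origin terminal + freight + insurance = 3793.23 + 475.97 + 8893.74 + 234.20 = 13397.14
Import duty = 13397.14 × 7.4% = 991.39
Buyer bears (B): 475.97 + 8893.74 + 234.20 + 1392.47 + 314.58 + 1271.88 = 12582.84
Landed cost (B) = invoice 3793.23 + 12582.84 + duty 991.39 = 17367.46
Difference = |17855.29 − 17367.46| = 487.83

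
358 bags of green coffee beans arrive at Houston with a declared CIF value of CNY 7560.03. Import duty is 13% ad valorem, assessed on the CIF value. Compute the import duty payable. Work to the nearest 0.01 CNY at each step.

Import duty: CNY 982.80

Import duty = 7560.03 × 13% = 982.80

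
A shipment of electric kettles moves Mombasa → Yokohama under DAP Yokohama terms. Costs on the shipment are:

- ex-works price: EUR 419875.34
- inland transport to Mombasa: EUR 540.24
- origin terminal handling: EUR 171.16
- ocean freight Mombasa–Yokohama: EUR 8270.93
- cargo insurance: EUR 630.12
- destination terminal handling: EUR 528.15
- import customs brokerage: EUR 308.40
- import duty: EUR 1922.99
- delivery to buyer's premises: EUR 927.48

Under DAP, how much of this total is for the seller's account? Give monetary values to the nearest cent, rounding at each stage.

DAP: the seller bears all costs to the named destination except import duty and clearance.
Seller's account: goods 419875.34 + inland to port 540.24 + origin terminal 171.16 + freight 8270.93 + insurance 630.12 + destination terminal 528.15 + delivery 927.48 = 430943.42
Buyer's account: brokerage 308.40 + duty 1922.99 = 2231.39

Seller's account: EUR 430943.42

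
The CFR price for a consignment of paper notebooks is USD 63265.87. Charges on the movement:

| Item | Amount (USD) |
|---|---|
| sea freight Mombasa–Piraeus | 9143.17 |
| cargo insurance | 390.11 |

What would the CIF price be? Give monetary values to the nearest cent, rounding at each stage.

Not relevant to the conversion: freight — on the seller under both CFR and CIF; already in the CFR price and stays in the CIF price.
From CFR to CIF, the seller additionally bears: insurance.
CIF price = 63265.87 + 390.11 = 63655.98

CIF price: USD 63655.98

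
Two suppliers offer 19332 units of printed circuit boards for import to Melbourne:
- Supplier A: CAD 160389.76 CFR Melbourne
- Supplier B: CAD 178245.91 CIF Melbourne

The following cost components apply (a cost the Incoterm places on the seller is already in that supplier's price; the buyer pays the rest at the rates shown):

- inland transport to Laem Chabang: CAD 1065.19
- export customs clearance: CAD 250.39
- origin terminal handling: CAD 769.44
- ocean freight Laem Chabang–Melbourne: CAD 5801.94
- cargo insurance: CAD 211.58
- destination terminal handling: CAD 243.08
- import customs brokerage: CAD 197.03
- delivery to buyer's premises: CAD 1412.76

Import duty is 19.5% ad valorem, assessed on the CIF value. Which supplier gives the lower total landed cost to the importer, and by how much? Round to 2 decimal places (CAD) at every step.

Supplier A (CFR):
CIF value = CFR price + insurance = 160389.76 + 211.58 = 160601.34
Import duty = 160601.34 × 19.5% = 31317.26
Buyer bears (A): 211.58 + 243.08 + 197.03 + 1412.76 = 2064.45
Landed cost (A) = invoice 160389.76 + 2064.45 + duty 31317.26 = 193771.47
Supplier B (CIF):
The CIF price already equals the CIF value: 178245.91
Import duty = 178245.91 × 19.5% = 34757.95
Buyer bears (B): 243.08 + 197.03 + 1412.76 = 1852.87
Landed cost (B) = invoice 178245.91 + 1852.87 + duty 34757.95 = 214856.73
Difference = |193771.47 − 214856.73| = 21085.26

Supplier A is cheaper by CAD 21085.26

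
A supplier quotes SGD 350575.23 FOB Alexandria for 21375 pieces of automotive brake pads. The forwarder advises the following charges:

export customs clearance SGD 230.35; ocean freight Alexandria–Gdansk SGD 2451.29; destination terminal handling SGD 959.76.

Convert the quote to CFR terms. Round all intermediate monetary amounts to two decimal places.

Not relevant to the conversion: export clearance — on the seller under both FOB and CFR; already in the FOB price and stays in the CFR price. destination terminal — on the buyer under both terms; not part of either seller's price.
From FOB to CFR, the seller additionally bears: freight.
CFR price = 350575.23 + 2451.29 = 353026.52

CFR price: SGD 353026.52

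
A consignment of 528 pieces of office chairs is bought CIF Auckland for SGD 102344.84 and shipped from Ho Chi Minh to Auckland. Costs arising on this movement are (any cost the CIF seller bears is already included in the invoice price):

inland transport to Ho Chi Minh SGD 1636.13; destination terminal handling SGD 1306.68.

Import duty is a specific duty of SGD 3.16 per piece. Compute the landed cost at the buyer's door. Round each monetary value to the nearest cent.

Total landed cost: SGD 105320.00

CIF: the seller pays costs through ocean freight and marine insurance to the destination port.
Already in the invoice (seller's account under CIF): inland to port — exclude.
The CIF price already equals the CIF value: 102344.84
Import duty = 528 × 3.16 = 1668.48
Buyer bears: destination terminal 1306.68 + duty 1668.48 = 2975.16
Landed cost = invoice 102344.84 + 2975.16 = 105320.00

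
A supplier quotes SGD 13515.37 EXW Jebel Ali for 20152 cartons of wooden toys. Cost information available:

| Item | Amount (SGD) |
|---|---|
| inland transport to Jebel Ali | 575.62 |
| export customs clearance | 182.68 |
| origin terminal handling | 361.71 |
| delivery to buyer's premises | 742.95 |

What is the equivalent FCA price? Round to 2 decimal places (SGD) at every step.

Not relevant to the conversion: delivery, origin terminal — on the buyer under both terms; not part of either seller's price.
From EXW to FCA, the seller additionally bears: inland to port, export clearance.
FCA price = 13515.37 + 575.62 + 182.68 = 14273.67

FCA price: SGD 14273.67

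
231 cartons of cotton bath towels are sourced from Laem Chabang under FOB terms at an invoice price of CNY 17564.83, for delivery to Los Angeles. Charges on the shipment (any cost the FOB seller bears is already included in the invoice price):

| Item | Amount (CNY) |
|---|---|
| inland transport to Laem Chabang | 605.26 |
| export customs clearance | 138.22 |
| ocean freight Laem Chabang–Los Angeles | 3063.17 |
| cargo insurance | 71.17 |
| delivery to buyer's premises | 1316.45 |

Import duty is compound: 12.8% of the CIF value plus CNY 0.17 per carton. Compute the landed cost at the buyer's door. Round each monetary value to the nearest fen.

Total landed cost: CNY 24704.38

FOB: the seller bears costs until goods are on board at the origin port; the buyer bears freight, insurance and all costs thereafter.
Already in the invoice (seller's account under FOB): inland to port, export clearance — exclude.
CIF value = FOB price + freight + insurance = 17564.83 + 3063.17 + 71.17 = 20699.17
Ad valorem component: 20699.17 × 12.8% = 2649.49
Specific component: 231 × 0.17 = 39.27
Import duty = 2649.49 + 39.27 = 2688.76
Buyer bears: freight 3063.17 + insurance 71.17 + delivery 1316.45 + duty 2688.76 = 7139.55
Landed cost = invoice 17564.83 + 7139.55 = 24704.38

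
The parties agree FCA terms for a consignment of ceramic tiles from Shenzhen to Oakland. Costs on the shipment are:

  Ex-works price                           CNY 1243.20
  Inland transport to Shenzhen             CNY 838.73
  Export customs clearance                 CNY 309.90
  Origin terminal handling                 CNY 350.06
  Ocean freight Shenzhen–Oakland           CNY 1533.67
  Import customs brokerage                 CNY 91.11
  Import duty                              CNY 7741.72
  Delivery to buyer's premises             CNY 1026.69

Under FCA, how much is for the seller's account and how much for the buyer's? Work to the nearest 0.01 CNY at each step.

FCA: the seller delivers export-cleared goods to the carrier; the buyer bears costs from that point.
Seller's account: goods 1243.20 + inland to port 838.73 + export clearance 309.90 = 2391.83
Buyer's account: origin terminal 350.06 + freight 1533.67 + brokerage 91.11 + duty 7741.72 + delivery 1026.69 = 10743.25

Seller: CNY 2391.83; buyer: CNY 10743.25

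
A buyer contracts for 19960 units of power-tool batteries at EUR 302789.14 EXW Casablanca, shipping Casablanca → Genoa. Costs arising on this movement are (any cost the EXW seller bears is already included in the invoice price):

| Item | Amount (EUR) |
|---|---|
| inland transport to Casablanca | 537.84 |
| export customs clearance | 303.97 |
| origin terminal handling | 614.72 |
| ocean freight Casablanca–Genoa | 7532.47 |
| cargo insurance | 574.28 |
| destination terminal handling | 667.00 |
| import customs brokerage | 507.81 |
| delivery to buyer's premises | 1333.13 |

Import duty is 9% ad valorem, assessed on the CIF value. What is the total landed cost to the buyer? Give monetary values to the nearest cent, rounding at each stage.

Total landed cost: EUR 342972.08

EXW: the seller makes goods available at their premises; the buyer bears all onward costs.
CIF value = EXW price + inland to port + export clearance + origin terminal + freight + insurance = 302789.14 + 537.84 + 303.97 + 614.72 + 7532.47 + 574.28 = 312352.42
Import duty = 312352.42 × 9% = 28111.72
Buyer bears: inland to port 537.84 + export clearance 303.97 + origin terminal 614.72 + freight 7532.47 + insurance 574.28 + destination terminal 667.00 + brokerage 507.81 + delivery 1333.13 + duty 28111.72 = 40182.94
Landed cost = invoice 302789.14 + 40182.94 = 342972.08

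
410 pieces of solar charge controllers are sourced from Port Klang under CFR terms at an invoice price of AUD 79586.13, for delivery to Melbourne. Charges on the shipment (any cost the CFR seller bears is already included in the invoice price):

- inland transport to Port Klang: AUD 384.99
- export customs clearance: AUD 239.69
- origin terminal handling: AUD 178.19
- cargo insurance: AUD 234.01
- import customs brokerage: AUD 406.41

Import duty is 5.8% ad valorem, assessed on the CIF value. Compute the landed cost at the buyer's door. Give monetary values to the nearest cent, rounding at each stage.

CFR: the seller pays costs through ocean freight to the destination port, but not insurance.
Already in the invoice (seller's account under CFR): inland to port, export clearance, origin terminal — exclude.
CIF value = CFR price + insurance = 79586.13 + 234.01 = 79820.14
Import duty = 79820.14 × 5.8% = 4629.57
Buyer bears: insurance 234.01 + brokerage 406.41 + duty 4629.57 = 5269.99
Landed cost = invoice 79586.13 + 5269.99 = 84856.12

Total landed cost: AUD 84856.12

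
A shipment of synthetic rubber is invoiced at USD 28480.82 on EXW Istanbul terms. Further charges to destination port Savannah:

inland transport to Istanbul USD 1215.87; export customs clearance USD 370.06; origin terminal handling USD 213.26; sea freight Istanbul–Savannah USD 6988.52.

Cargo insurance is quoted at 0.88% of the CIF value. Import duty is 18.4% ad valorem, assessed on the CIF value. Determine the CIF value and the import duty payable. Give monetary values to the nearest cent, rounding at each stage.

Let C be the CIF value. C = EXW price + pre-shipment costs + freight + 0.88% × C
C − 0.88% × C = 28480.82 + 1215.87 + 370.06 + 213.26 + 6988.52
0.9912 × C = 37268.53
C = 37268.53 / 0.9912 = 37599.40
Insurance premium = 0.88% × 37599.40 = 330.87
Import duty = 37599.40 × 18.4% = 6918.29

CIF value: USD 37599.40; import duty: USD 6918.29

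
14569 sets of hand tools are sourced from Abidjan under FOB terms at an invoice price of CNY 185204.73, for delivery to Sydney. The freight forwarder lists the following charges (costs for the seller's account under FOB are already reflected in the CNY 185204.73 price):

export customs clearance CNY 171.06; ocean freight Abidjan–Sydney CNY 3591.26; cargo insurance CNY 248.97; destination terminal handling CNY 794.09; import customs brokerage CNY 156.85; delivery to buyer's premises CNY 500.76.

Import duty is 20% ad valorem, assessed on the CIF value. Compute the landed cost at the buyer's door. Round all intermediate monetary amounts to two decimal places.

FOB: the seller bears costs until goods are on board at the origin port; the buyer bears freight, insurance and all costs thereafter.
Already in the invoice (seller's account under FOB): export clearance — exclude.
CIF value = FOB price + freight + insurance = 185204.73 + 3591.26 + 248.97 = 189044.96
Import duty = 189044.96 × 20% = 37808.99
Buyer bears: freight 3591.26 + insurance 248.97 + destination terminal 794.09 + brokerage 156.85 + delivery 500.76 + duty 37808.99 = 43100.92
Landed cost = invoice 185204.73 + 43100.92 = 228305.65

Total landed cost: CNY 228305.65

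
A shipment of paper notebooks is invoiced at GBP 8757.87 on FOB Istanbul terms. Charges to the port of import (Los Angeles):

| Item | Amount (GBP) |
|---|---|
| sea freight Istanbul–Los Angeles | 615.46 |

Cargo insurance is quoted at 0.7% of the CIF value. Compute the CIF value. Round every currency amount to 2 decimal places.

CIF value: GBP 9439.41

Let C be the CIF value. C = FOB price + freight + 0.7% × C
C − 0.7% × C = 8757.87 + 615.46
0.993 × C = 9373.33
C = 9373.33 / 0.993 = 9439.41
Insurance premium = 0.7% × 9439.41 = 66.08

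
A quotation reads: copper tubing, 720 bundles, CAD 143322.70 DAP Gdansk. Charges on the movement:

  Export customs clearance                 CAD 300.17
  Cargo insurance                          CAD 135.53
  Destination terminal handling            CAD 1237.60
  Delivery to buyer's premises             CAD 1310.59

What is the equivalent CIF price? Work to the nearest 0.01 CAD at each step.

Not relevant to the conversion: insurance, export clearance — on the seller under both DAP and CIF; already in the DAP price and stays in the CIF price.
From DAP to CIF, the seller no longer bears: destination terminal, delivery.
CIF price = 143322.70 − 1237.60 − 1310.59 = 140774.51

CIF price: CAD 140774.51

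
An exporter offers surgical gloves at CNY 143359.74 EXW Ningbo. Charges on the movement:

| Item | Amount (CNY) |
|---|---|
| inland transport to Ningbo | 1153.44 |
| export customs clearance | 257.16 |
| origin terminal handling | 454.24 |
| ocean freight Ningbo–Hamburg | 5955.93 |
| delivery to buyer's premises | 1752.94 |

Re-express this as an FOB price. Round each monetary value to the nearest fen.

Not relevant to the conversion: delivery, freight — on the buyer under both terms; not part of either seller's price.
From EXW to FOB, the seller additionally bears: inland to port, export clearance, origin terminal.
FOB price = 143359.74 + 1153.44 + 257.16 + 454.24 = 145224.58

FOB price: CNY 145224.58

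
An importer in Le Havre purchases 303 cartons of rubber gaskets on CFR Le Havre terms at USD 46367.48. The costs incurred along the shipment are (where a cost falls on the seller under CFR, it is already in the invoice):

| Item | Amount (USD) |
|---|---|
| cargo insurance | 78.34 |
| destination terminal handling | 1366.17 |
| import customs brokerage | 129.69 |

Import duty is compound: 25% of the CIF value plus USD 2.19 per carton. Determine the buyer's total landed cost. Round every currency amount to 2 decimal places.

CFR: the seller pays costs through ocean freight to the destination port, but not insurance.
CIF value = CFR price + insurance = 46367.48 + 78.34 = 46445.82
Ad valorem component: 46445.82 × 25% = 11611.46
Specific component: 303 × 2.19 = 663.57
Import duty = 11611.46 + 663.57 = 12275.03
Buyer bears: insurance 78.34 + destination terminal 1366.17 + brokerage 129.69 + duty 12275.03 = 13849.23
Landed cost = invoice 46367.48 + 13849.23 = 60216.71

Total landed cost: USD 60216.71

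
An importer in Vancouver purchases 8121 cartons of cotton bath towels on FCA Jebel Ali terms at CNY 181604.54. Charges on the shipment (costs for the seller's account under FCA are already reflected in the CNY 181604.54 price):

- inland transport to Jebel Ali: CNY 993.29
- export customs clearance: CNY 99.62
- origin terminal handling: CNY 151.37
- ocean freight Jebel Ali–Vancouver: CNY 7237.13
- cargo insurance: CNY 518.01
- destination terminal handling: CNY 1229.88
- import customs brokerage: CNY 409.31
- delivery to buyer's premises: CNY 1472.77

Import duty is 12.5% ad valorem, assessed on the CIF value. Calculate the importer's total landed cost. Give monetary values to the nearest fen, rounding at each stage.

FCA: the seller delivers export-cleared goods to the carrier; the buyer bears costs from that point.
Already in the invoice (seller's account under FCA): inland to port, export clearance — exclude.
CIF value = FCA price + origin terminal + freight + insurance = 181604.54 + 151.37 + 7237.13 + 518.01 = 189511.05
Import duty = 189511.05 × 12.5% = 23688.88
Buyer bears: origin terminal 151.37 + freight 7237.13 + insurance 518.01 + destination terminal 1229.88 + brokerage 409.31 + delivery 1472.77 + duty 23688.88 = 34707.35
Landed cost = invoice 181604.54 + 34707.35 = 216311.89

Total landed cost: CNY 216311.89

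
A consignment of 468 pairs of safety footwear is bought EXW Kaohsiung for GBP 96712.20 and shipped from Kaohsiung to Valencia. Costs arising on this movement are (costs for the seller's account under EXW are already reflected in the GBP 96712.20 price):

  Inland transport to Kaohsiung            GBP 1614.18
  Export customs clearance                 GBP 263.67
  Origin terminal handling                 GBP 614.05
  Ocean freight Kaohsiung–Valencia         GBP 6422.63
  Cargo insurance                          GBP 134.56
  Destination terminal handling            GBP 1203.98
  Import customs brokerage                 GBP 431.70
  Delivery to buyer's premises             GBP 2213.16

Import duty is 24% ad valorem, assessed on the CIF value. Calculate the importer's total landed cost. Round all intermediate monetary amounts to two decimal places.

Total landed cost: GBP 134992.84

EXW: the seller makes goods available at their premises; the buyer bears all onward costs.
CIF value = EXW price + inland to port + export clearance + origin terminal + freight + insurance = 96712.20 + 1614.18 + 263.67 + 614.05 + 6422.63 + 134.56 = 105761.29
Import duty = 105761.29 × 24% = 25382.71
Buyer bears: inland to port 1614.18 + export clearance 263.67 + origin terminal 614.05 + freight 6422.63 + insurance 134.56 + destination terminal 1203.98 + brokerage 431.70 + delivery 2213.16 + duty 25382.71 = 38280.64
Landed cost = invoice 96712.20 + 38280.64 = 134992.84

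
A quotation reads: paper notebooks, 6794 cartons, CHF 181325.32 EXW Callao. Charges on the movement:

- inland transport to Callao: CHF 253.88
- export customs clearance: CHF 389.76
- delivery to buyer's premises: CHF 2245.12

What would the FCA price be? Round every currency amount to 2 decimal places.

Not relevant to the conversion: delivery — on the buyer under both terms; not part of either seller's price.
From EXW to FCA, the seller additionally bears: inland to port, export clearance.
FCA price = 181325.32 + 253.88 + 389.76 = 181968.96

FCA price: CHF 181968.96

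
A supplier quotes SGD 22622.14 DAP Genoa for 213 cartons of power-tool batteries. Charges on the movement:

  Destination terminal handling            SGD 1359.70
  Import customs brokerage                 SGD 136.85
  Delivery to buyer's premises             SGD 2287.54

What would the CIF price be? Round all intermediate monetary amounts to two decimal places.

CIF price: SGD 18974.90

Not relevant to the conversion: brokerage — on the buyer under both terms; not part of either seller's price.
From DAP to CIF, the seller no longer bears: destination terminal, delivery.
CIF price = 22622.14 − 1359.70 − 2287.54 = 18974.90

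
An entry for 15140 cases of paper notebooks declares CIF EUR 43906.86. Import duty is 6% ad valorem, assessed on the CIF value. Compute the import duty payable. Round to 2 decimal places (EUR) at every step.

Import duty: EUR 2634.41

Import duty = 43906.86 × 6% = 2634.41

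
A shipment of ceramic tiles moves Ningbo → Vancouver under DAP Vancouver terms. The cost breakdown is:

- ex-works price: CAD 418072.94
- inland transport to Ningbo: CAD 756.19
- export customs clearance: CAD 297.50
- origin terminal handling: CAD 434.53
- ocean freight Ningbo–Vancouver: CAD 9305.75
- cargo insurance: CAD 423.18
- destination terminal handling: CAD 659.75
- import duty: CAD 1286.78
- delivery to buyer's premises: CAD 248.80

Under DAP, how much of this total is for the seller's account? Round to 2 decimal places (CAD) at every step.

DAP: the seller bears all costs to the named destination except import duty and clearance.
Seller's account: goods 418072.94 + inland to port 756.19 + export clearance 297.50 + origin terminal 434.53 + freight 9305.75 + insurance 423.18 + destination terminal 659.75 + delivery 248.80 = 430198.64
Buyer's account: duty 1286.78 = 1286.78

Seller's account: CAD 430198.64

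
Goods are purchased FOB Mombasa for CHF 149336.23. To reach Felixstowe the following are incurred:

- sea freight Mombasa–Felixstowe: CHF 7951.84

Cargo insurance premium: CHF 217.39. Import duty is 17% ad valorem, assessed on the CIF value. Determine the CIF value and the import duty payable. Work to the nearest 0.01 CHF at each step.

CIF = FOB price + freight + insurance
CIF = 149336.23 + 7951.84 + 217.39 = 157505.46
Import duty = 157505.46 × 17% = 26775.93

CIF value: CHF 157505.46; import duty: CHF 26775.93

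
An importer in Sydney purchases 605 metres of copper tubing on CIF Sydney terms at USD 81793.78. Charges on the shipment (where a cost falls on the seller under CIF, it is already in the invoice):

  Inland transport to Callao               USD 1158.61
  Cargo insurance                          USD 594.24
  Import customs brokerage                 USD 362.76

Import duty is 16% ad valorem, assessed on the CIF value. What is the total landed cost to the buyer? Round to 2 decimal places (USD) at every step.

Total landed cost: USD 95243.54

CIF: the seller pays costs through ocean freight and marine insurance to the destination port.
Already in the invoice (seller's account under CIF): inland to port, insurance — exclude.
The CIF price already equals the CIF value: 81793.78
Import duty = 81793.78 × 16% = 13087.00
Buyer bears: brokerage 362.76 + duty 13087.00 = 13449.76
Landed cost = invoice 81793.78 + 13449.76 = 95243.54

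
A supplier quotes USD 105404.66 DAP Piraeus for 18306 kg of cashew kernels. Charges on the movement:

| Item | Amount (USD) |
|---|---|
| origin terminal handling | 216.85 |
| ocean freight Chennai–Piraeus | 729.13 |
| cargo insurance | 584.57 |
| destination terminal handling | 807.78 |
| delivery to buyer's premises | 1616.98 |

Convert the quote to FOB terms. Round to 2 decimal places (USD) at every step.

Not relevant to the conversion: origin terminal — on the seller under both DAP and FOB; already in the DAP price and stays in the FOB price.
From DAP to FOB, the seller no longer bears: freight, insurance, destination terminal, delivery.
FOB price = 105404.66 − 729.13 − 584.57 − 807.78 − 1616.98 = 101666.20

FOB price: USD 101666.20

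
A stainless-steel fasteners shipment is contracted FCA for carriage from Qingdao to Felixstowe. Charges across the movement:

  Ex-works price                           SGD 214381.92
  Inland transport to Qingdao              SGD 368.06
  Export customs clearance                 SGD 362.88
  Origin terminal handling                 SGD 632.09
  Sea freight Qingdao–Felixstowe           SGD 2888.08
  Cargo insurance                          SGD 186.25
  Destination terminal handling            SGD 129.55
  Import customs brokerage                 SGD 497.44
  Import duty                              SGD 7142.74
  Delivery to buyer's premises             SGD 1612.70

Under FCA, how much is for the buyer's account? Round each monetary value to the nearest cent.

FCA: the seller delivers export-cleared goods to the carrier; the buyer bears costs from that point.
Seller's account: goods 214381.92 + inland to port 368.06 + export clearance 362.88 = 215112.86
Buyer's account: origin terminal 632.09 + freight 2888.08 + insurance 186.25 + destination terminal 129.55 + brokerage 497.44 + duty 7142.74 + delivery 1612.70 = 13088.85

Buyer's account: SGD 13088.85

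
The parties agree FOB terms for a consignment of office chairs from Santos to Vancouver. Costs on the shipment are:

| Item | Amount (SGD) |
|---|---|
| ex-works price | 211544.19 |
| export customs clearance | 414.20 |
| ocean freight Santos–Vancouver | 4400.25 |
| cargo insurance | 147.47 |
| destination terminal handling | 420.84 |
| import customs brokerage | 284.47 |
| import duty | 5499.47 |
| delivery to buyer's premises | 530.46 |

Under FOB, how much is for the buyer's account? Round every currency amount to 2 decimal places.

Buyer's account: SGD 11282.96

FOB: the seller bears costs until goods are on board at the origin port; the buyer bears freight, insurance and all costs thereafter.
Seller's account: goods 211544.19 + export clearance 414.20 = 211958.39
Buyer's account: freight 4400.25 + insurance 147.47 + destination terminal 420.84 + brokerage 284.47 + duty 5499.47 + delivery 530.46 = 11282.96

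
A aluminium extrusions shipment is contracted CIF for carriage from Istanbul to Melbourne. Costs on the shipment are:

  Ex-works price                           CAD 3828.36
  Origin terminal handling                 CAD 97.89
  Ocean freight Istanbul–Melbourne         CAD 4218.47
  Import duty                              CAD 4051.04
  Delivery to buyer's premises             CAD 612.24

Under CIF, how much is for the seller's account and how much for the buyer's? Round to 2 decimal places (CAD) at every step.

CIF: the seller pays costs through ocean freight and marine insurance to the destination port.
Seller's account: goods 3828.36 + origin terminal 97.89 + freight 4218.47 = 8144.72
Buyer's account: duty 4051.04 + delivery 612.24 = 4663.28

Seller: CAD 8144.72; buyer: CAD 4663.28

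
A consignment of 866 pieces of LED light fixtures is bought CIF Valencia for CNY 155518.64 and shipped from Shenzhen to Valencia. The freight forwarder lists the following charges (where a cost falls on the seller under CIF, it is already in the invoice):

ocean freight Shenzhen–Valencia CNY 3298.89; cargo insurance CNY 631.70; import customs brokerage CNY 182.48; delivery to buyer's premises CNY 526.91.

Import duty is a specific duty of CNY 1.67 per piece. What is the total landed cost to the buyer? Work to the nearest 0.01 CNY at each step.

CIF: the seller pays costs through ocean freight and marine insurance to the destination port.
Already in the invoice (seller's account under CIF): freight, insurance — exclude.
The CIF price already equals the CIF value: 155518.64
Import duty = 866 × 1.67 = 1446.22
Buyer bears: brokerage 182.48 + delivery 526.91 + duty 1446.22 = 2155.61
Landed cost = invoice 155518.64 + 2155.61 = 157674.25

Total landed cost: CNY 157674.25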